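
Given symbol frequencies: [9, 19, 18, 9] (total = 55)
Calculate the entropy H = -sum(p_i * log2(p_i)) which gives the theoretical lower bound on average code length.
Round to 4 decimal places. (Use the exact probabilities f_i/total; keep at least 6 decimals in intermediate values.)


Per-symbol terms -p_i * log2(p_i) with p_i = f_i/55:
  p = 9/55 = 0.163636: log2(p) = -2.611435, -p*log2(p) = 0.427326
  p = 19/55 = 0.345455: log2(p) = -1.533432, -p*log2(p) = 0.529731
  p = 18/55 = 0.327273: log2(p) = -1.611435, -p*log2(p) = 0.527379
  p = 9/55 = 0.163636: log2(p) = -2.611435, -p*log2(p) = 0.427326
H = 0.427326 + 0.529731 + 0.527379 + 0.427326 = 1.911762

H = 1.9118 bits/symbol


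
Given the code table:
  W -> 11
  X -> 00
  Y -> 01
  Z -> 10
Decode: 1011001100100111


Decoding:
10 -> Z
11 -> W
00 -> X
11 -> W
00 -> X
10 -> Z
01 -> Y
11 -> W


Result: ZWXWXZYW


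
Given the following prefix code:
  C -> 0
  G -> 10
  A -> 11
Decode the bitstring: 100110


Decoding step by step:
Bits 10 -> G
Bits 0 -> C
Bits 11 -> A
Bits 0 -> C


Decoded message: GCAC


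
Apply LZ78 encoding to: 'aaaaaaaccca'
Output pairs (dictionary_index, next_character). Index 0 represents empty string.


LZ78 encoding steps:
Dictionary: {0: ''}
Step 1: w='' (idx 0), next='a' -> output (0, 'a'), add 'a' as idx 1
Step 2: w='a' (idx 1), next='a' -> output (1, 'a'), add 'aa' as idx 2
Step 3: w='aa' (idx 2), next='a' -> output (2, 'a'), add 'aaa' as idx 3
Step 4: w='a' (idx 1), next='c' -> output (1, 'c'), add 'ac' as idx 4
Step 5: w='' (idx 0), next='c' -> output (0, 'c'), add 'c' as idx 5
Step 6: w='c' (idx 5), next='a' -> output (5, 'a'), add 'ca' as idx 6


Encoded: [(0, 'a'), (1, 'a'), (2, 'a'), (1, 'c'), (0, 'c'), (5, 'a')]


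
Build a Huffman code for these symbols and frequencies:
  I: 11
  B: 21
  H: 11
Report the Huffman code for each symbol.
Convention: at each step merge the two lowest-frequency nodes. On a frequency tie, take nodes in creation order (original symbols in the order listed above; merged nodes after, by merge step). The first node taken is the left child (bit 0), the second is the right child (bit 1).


Huffman tree construction:
Step 1: Merge I(11) + H(11) = 22
Step 2: Merge B(21) + (I+H)(22) = 43
Read each symbol's code off the tree from the root (left child = 0, right child = 1).

Codes:
  I: 10 (length 2)
  B: 0 (length 1)
  H: 11 (length 2)
Average code length: 65/43 = 1.5116 bits/symbol


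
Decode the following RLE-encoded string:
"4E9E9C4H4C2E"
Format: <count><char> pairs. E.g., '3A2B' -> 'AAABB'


Expanding each <count><char> pair:
  4E -> 'EEEE'
  9E -> 'EEEEEEEEE'
  9C -> 'CCCCCCCCC'
  4H -> 'HHHH'
  4C -> 'CCCC'
  2E -> 'EE'

Decoded = EEEEEEEEEEEEECCCCCCCCCHHHHCCCCEE


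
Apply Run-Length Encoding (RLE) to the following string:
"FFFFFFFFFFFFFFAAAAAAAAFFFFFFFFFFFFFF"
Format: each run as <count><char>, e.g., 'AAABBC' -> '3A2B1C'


Scanning runs left to right:
  i=0: run of 'F' x 14 -> '14F'
  i=14: run of 'A' x 8 -> '8A'
  i=22: run of 'F' x 14 -> '14F'

RLE = 14F8A14F


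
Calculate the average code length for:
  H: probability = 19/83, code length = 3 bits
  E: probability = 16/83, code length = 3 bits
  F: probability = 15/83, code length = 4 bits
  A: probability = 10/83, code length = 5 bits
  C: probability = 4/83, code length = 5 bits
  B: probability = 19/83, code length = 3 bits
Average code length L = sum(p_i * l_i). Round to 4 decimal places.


Weighted contributions p_i * l_i:
  H: (19/83) * 3 = 57/83
  E: (16/83) * 3 = 48/83
  F: (15/83) * 4 = 60/83
  A: (10/83) * 5 = 50/83
  C: (4/83) * 5 = 20/83
  B: (19/83) * 3 = 57/83
Sum = (57 + 48 + 60 + 50 + 20 + 57)/83 = 292/83

L = 292/83 = 3.5181 bits/symbol


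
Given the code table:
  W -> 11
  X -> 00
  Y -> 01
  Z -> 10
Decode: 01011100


Decoding:
01 -> Y
01 -> Y
11 -> W
00 -> X


Result: YYWX


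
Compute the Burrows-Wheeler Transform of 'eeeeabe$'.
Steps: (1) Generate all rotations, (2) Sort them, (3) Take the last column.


Rotations (sorted):
  0: $eeeeabe -> last char: e
  1: abe$eeee -> last char: e
  2: be$eeeea -> last char: a
  3: e$eeeeab -> last char: b
  4: eabe$eee -> last char: e
  5: eeabe$ee -> last char: e
  6: eeeabe$e -> last char: e
  7: eeeeabe$ -> last char: $


BWT = eeabeee$


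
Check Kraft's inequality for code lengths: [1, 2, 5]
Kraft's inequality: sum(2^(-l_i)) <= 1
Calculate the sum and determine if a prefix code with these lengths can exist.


Sum = 2^(-1) + 2^(-2) + 2^(-5)
    = 0.5 + 0.25 + 0.03125
    = 25/32 = 0.78125
Since 0.78125 <= 1, Kraft's inequality IS satisfied.
A prefix code with these lengths CAN exist.

Kraft sum = 0.78125. Satisfied.


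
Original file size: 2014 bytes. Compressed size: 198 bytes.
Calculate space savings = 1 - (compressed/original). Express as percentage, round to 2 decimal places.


ratio = compressed/original = 198/2014 = 0.098312
savings = 1 - ratio = 1 - 0.098312 = 0.901688
as a percentage: 0.901688 * 100 = 90.17%

Space savings = 1 - 198/2014 = 90.17%


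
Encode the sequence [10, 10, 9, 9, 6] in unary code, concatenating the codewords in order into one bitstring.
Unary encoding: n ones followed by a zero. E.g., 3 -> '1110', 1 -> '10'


Encode each number as n ones followed by a terminating 0:
  10 -> 11111111110 (11 bits)
  10 -> 11111111110 (11 bits)
  9 -> 1111111110 (10 bits)
  9 -> 1111111110 (10 bits)
  6 -> 1111110 (7 bits)
Total length = 11 + 11 + 10 + 10 + 7 = 49 bits.

Unary([10, 10, 9, 9, 6]) = 1111111111011111111110111111111011111111101111110 (49 bits)


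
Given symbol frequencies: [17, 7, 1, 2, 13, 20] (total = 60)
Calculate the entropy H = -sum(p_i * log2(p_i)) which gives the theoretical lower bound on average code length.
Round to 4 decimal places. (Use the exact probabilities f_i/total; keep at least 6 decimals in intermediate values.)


Per-symbol terms -p_i * log2(p_i) with p_i = f_i/60:
  p = 17/60 = 0.283333: log2(p) = -1.819428, -p*log2(p) = 0.515505
  p = 7/60 = 0.116667: log2(p) = -3.099536, -p*log2(p) = 0.361612
  p = 1/60 = 0.016667: log2(p) = -5.906891, -p*log2(p) = 0.098448
  p = 2/60 = 0.033333: log2(p) = -4.906891, -p*log2(p) = 0.163563
  p = 13/60 = 0.216667: log2(p) = -2.206451, -p*log2(p) = 0.478064
  p = 20/60 = 0.333333: log2(p) = -1.584963, -p*log2(p) = 0.528321
H = 0.515505 + 0.361612 + 0.098448 + 0.163563 + 0.478064 + 0.528321 = 2.145513

H = 2.1455 bits/symbol


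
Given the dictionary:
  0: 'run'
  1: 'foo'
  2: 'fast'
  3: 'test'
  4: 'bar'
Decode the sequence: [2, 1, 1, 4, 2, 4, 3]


Look up each index in the dictionary:
  2 -> 'fast'
  1 -> 'foo'
  1 -> 'foo'
  4 -> 'bar'
  2 -> 'fast'
  4 -> 'bar'
  3 -> 'test'

Decoded: "fast foo foo bar fast bar test"


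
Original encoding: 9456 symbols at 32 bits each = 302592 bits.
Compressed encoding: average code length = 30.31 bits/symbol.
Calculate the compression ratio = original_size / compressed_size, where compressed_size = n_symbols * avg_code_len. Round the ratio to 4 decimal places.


original_size = n_symbols * orig_bits = 9456 * 32 = 302592 bits
compressed_size = n_symbols * avg_code_len = 9456 * 30.31 = 286611.36 bits
ratio = original_size / compressed_size = 302592 / 286611.36 = 1.0558

Compression ratio = 1.0558


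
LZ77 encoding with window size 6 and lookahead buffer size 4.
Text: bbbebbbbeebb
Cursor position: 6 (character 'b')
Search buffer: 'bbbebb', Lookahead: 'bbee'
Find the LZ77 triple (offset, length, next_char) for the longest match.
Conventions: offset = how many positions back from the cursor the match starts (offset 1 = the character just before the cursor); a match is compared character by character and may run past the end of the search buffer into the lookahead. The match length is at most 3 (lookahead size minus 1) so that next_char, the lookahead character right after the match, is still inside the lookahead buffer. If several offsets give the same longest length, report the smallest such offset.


Try each offset into the search buffer:
  offset=1 (pos 5, char 'b'): match length 2
  offset=2 (pos 4, char 'b'): match length 2
  offset=3 (pos 3, char 'e'): match length 0
  offset=4 (pos 2, char 'b'): match length 1
  offset=5 (pos 1, char 'b'): match length 3
  offset=6 (pos 0, char 'b'): match length 2
Longest match has length 3 at offset 5.
next_char = character at position 6 + 3 = 9 -> 'e'

Best match: offset=5, length=3 (matching 'bbe' starting at position 1)
LZ77 triple: (5, 3, 'e')


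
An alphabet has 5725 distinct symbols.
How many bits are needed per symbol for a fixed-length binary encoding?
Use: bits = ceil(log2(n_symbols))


log2(5725) = 12.4831
Bracket: 2^12 = 4096 < 5725 <= 2^13 = 8192
So ceil(log2(5725)) = 13

bits = ceil(log2(5725)) = ceil(12.4831) = 13 bits


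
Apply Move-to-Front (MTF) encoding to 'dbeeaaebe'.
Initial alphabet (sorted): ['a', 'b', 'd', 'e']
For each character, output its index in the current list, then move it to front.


MTF encoding:
'd': index 2 in ['a', 'b', 'd', 'e'] -> ['d', 'a', 'b', 'e']
'b': index 2 in ['d', 'a', 'b', 'e'] -> ['b', 'd', 'a', 'e']
'e': index 3 in ['b', 'd', 'a', 'e'] -> ['e', 'b', 'd', 'a']
'e': index 0 in ['e', 'b', 'd', 'a'] -> ['e', 'b', 'd', 'a']
'a': index 3 in ['e', 'b', 'd', 'a'] -> ['a', 'e', 'b', 'd']
'a': index 0 in ['a', 'e', 'b', 'd'] -> ['a', 'e', 'b', 'd']
'e': index 1 in ['a', 'e', 'b', 'd'] -> ['e', 'a', 'b', 'd']
'b': index 2 in ['e', 'a', 'b', 'd'] -> ['b', 'e', 'a', 'd']
'e': index 1 in ['b', 'e', 'a', 'd'] -> ['e', 'b', 'a', 'd']


Output: [2, 2, 3, 0, 3, 0, 1, 2, 1]


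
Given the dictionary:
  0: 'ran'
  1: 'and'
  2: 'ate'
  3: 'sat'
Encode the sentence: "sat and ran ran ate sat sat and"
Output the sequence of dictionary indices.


Look up each word in the dictionary:
  'sat' -> 3
  'and' -> 1
  'ran' -> 0
  'ran' -> 0
  'ate' -> 2
  'sat' -> 3
  'sat' -> 3
  'and' -> 1

Encoded: [3, 1, 0, 0, 2, 3, 3, 1]


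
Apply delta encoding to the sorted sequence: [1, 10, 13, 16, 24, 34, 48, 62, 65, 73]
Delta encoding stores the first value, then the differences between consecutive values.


First value: 1
Deltas:
  10 - 1 = 9
  13 - 10 = 3
  16 - 13 = 3
  24 - 16 = 8
  34 - 24 = 10
  48 - 34 = 14
  62 - 48 = 14
  65 - 62 = 3
  73 - 65 = 8


Delta encoded: [1, 9, 3, 3, 8, 10, 14, 14, 3, 8]


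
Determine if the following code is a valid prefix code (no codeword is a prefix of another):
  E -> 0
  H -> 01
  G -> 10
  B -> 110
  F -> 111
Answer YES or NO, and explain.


Checking each pair (does one codeword prefix another?):
  E='0' vs H='01': prefix -- VIOLATION

NO -- this is NOT a valid prefix code. E (0) is a prefix of H (01).


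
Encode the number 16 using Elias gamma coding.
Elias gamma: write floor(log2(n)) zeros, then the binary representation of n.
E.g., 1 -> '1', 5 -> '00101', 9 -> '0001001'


num_bits = floor(log2(16)) + 1 = 5
leading_zeros = num_bits - 1 = 4
binary(16) = 10000

Elias gamma(16) = '0000' + '10000' = 000010000 (9 bits)


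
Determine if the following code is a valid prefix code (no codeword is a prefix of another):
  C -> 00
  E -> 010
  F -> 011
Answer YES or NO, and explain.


Checking each pair (does one codeword prefix another?):
  C='00' vs E='010': no prefix
  C='00' vs F='011': no prefix
  E='010' vs C='00': no prefix
  E='010' vs F='011': no prefix
  F='011' vs C='00': no prefix
  F='011' vs E='010': no prefix
No violation found over all pairs.

YES -- this is a valid prefix code. No codeword is a prefix of any other codeword.


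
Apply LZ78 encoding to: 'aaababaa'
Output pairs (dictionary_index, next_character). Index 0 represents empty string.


LZ78 encoding steps:
Dictionary: {0: ''}
Step 1: w='' (idx 0), next='a' -> output (0, 'a'), add 'a' as idx 1
Step 2: w='a' (idx 1), next='a' -> output (1, 'a'), add 'aa' as idx 2
Step 3: w='' (idx 0), next='b' -> output (0, 'b'), add 'b' as idx 3
Step 4: w='a' (idx 1), next='b' -> output (1, 'b'), add 'ab' as idx 4
Step 5: w='aa' (idx 2), end of input -> output (2, '')


Encoded: [(0, 'a'), (1, 'a'), (0, 'b'), (1, 'b'), (2, '')]


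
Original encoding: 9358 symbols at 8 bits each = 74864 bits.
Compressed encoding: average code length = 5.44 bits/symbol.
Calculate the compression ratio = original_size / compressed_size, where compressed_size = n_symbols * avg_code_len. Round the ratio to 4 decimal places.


original_size = n_symbols * orig_bits = 9358 * 8 = 74864 bits
compressed_size = n_symbols * avg_code_len = 9358 * 5.44 = 50907.52 bits
ratio = original_size / compressed_size = 74864 / 50907.52 = 1.4706

Compression ratio = 1.4706


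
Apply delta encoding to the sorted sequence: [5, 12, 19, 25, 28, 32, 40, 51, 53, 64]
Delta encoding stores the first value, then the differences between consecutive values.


First value: 5
Deltas:
  12 - 5 = 7
  19 - 12 = 7
  25 - 19 = 6
  28 - 25 = 3
  32 - 28 = 4
  40 - 32 = 8
  51 - 40 = 11
  53 - 51 = 2
  64 - 53 = 11


Delta encoded: [5, 7, 7, 6, 3, 4, 8, 11, 2, 11]


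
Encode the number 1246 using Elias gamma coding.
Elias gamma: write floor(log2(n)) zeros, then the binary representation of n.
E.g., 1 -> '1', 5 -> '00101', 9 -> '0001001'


num_bits = floor(log2(1246)) + 1 = 11
leading_zeros = num_bits - 1 = 10
binary(1246) = 10011011110

Elias gamma(1246) = '0000000000' + '10011011110' = 000000000010011011110 (21 bits)


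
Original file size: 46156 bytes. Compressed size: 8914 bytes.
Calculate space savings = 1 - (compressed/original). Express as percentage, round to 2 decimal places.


ratio = compressed/original = 8914/46156 = 0.193128
savings = 1 - ratio = 1 - 0.193128 = 0.806872
as a percentage: 0.806872 * 100 = 80.69%

Space savings = 1 - 8914/46156 = 80.69%


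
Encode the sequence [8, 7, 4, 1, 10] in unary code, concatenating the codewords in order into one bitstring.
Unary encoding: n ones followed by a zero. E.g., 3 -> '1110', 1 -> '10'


Encode each number as n ones followed by a terminating 0:
  8 -> 111111110 (9 bits)
  7 -> 11111110 (8 bits)
  4 -> 11110 (5 bits)
  1 -> 10 (2 bits)
  10 -> 11111111110 (11 bits)
Total length = 9 + 8 + 5 + 2 + 11 = 35 bits.

Unary([8, 7, 4, 1, 10]) = 11111111011111110111101011111111110 (35 bits)


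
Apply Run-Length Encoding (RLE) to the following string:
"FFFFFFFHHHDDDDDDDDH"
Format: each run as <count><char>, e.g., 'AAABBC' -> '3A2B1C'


Scanning runs left to right:
  i=0: run of 'F' x 7 -> '7F'
  i=7: run of 'H' x 3 -> '3H'
  i=10: run of 'D' x 8 -> '8D'
  i=18: run of 'H' x 1 -> '1H'

RLE = 7F3H8D1H


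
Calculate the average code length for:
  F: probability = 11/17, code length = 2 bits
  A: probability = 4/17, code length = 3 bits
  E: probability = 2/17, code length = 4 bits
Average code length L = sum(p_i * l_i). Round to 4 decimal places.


Weighted contributions p_i * l_i:
  F: (11/17) * 2 = 22/17
  A: (4/17) * 3 = 12/17
  E: (2/17) * 4 = 8/17
Sum = (22 + 12 + 8)/17 = 42/17

L = 42/17 = 2.4706 bits/symbol


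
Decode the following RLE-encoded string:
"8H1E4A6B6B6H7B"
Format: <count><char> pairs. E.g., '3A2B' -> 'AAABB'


Expanding each <count><char> pair:
  8H -> 'HHHHHHHH'
  1E -> 'E'
  4A -> 'AAAA'
  6B -> 'BBBBBB'
  6B -> 'BBBBBB'
  6H -> 'HHHHHH'
  7B -> 'BBBBBBB'

Decoded = HHHHHHHHEAAAABBBBBBBBBBBBHHHHHHBBBBBBB


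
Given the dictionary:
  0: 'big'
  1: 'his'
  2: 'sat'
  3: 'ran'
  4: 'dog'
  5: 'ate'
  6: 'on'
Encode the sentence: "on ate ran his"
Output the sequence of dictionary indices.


Look up each word in the dictionary:
  'on' -> 6
  'ate' -> 5
  'ran' -> 3
  'his' -> 1

Encoded: [6, 5, 3, 1]


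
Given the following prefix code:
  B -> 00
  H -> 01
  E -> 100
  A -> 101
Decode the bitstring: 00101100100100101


Decoding step by step:
Bits 00 -> B
Bits 101 -> A
Bits 100 -> E
Bits 100 -> E
Bits 100 -> E
Bits 101 -> A


Decoded message: BAEEEA


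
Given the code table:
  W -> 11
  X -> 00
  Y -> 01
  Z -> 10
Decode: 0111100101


Decoding:
01 -> Y
11 -> W
10 -> Z
01 -> Y
01 -> Y


Result: YWZYY


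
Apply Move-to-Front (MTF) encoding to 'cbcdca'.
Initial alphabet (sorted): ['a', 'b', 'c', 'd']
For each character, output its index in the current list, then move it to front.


MTF encoding:
'c': index 2 in ['a', 'b', 'c', 'd'] -> ['c', 'a', 'b', 'd']
'b': index 2 in ['c', 'a', 'b', 'd'] -> ['b', 'c', 'a', 'd']
'c': index 1 in ['b', 'c', 'a', 'd'] -> ['c', 'b', 'a', 'd']
'd': index 3 in ['c', 'b', 'a', 'd'] -> ['d', 'c', 'b', 'a']
'c': index 1 in ['d', 'c', 'b', 'a'] -> ['c', 'd', 'b', 'a']
'a': index 3 in ['c', 'd', 'b', 'a'] -> ['a', 'c', 'd', 'b']


Output: [2, 2, 1, 3, 1, 3]


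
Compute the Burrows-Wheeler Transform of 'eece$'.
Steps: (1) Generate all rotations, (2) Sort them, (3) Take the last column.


Rotations (sorted):
  0: $eece -> last char: e
  1: ce$ee -> last char: e
  2: e$eec -> last char: c
  3: ece$e -> last char: e
  4: eece$ -> last char: $


BWT = eece$


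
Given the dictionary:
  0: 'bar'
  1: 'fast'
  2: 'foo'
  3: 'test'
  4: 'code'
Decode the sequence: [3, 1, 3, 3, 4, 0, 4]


Look up each index in the dictionary:
  3 -> 'test'
  1 -> 'fast'
  3 -> 'test'
  3 -> 'test'
  4 -> 'code'
  0 -> 'bar'
  4 -> 'code'

Decoded: "test fast test test code bar code"


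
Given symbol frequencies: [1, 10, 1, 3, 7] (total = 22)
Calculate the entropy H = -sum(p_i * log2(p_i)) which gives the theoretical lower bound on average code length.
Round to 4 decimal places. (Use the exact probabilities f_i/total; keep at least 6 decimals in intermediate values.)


Per-symbol terms -p_i * log2(p_i) with p_i = f_i/22:
  p = 1/22 = 0.045455: log2(p) = -4.459432, -p*log2(p) = 0.202701
  p = 10/22 = 0.454545: log2(p) = -1.137504, -p*log2(p) = 0.517047
  p = 1/22 = 0.045455: log2(p) = -4.459432, -p*log2(p) = 0.202701
  p = 3/22 = 0.136364: log2(p) = -2.874469, -p*log2(p) = 0.391973
  p = 7/22 = 0.318182: log2(p) = -1.652077, -p*log2(p) = 0.525661
H = 0.202701 + 0.517047 + 0.202701 + 0.391973 + 0.525661 = 1.840083

H = 1.8401 bits/symbol


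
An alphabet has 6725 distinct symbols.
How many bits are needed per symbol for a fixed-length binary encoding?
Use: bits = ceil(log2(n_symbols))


log2(6725) = 12.7153
Bracket: 2^12 = 4096 < 6725 <= 2^13 = 8192
So ceil(log2(6725)) = 13

bits = ceil(log2(6725)) = ceil(12.7153) = 13 bits


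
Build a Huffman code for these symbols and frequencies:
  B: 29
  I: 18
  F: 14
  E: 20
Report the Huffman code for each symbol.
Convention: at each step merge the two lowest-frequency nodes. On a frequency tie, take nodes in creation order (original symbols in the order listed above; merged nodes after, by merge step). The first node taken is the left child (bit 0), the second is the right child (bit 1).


Huffman tree construction:
Step 1: Merge F(14) + I(18) = 32
Step 2: Merge E(20) + B(29) = 49
Step 3: Merge (F+I)(32) + (E+B)(49) = 81
Read each symbol's code off the tree from the root (left child = 0, right child = 1).

Codes:
  B: 11 (length 2)
  I: 01 (length 2)
  F: 00 (length 2)
  E: 10 (length 2)
Average code length: 162/81 = 2.0000 bits/symbol


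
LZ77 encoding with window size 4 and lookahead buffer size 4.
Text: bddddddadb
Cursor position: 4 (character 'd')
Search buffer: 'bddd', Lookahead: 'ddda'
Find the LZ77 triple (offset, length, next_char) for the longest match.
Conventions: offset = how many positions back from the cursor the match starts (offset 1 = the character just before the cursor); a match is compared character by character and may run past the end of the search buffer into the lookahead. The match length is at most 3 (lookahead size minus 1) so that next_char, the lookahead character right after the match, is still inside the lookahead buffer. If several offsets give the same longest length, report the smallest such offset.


Try each offset into the search buffer:
  offset=1 (pos 3, char 'd'): match length 3
  offset=2 (pos 2, char 'd'): match length 3
  offset=3 (pos 1, char 'd'): match length 3
  offset=4 (pos 0, char 'b'): match length 0
Longest match has length 3, found at offsets 1, 2, 3; take the smallest, offset 1.
next_char = character at position 4 + 3 = 7 -> 'a'

Best match: offset=1, length=3 (matching 'ddd' starting at position 3)
LZ77 triple: (1, 3, 'a')


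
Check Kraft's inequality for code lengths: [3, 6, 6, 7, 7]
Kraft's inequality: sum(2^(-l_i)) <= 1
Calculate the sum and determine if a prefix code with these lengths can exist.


Sum = 2^(-3) + 2^(-6) + 2^(-6) + 2^(-7) + 2^(-7)
    = 0.125 + 0.015625 + 0.015625 + 0.0078125 + 0.0078125
    = 22/128 = 0.171875
Since 0.171875 <= 1, Kraft's inequality IS satisfied.
A prefix code with these lengths CAN exist.

Kraft sum = 0.171875. Satisfied.


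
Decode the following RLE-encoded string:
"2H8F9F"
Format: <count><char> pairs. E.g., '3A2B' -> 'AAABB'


Expanding each <count><char> pair:
  2H -> 'HH'
  8F -> 'FFFFFFFF'
  9F -> 'FFFFFFFFF'

Decoded = HHFFFFFFFFFFFFFFFFF


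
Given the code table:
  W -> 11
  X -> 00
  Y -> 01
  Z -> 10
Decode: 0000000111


Decoding:
00 -> X
00 -> X
00 -> X
01 -> Y
11 -> W


Result: XXXYW


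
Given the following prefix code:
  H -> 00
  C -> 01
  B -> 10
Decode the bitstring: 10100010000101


Decoding step by step:
Bits 10 -> B
Bits 10 -> B
Bits 00 -> H
Bits 10 -> B
Bits 00 -> H
Bits 01 -> C
Bits 01 -> C


Decoded message: BBHBHCC


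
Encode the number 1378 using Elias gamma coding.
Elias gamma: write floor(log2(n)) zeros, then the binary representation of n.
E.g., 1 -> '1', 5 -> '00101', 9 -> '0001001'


num_bits = floor(log2(1378)) + 1 = 11
leading_zeros = num_bits - 1 = 10
binary(1378) = 10101100010

Elias gamma(1378) = '0000000000' + '10101100010' = 000000000010101100010 (21 bits)


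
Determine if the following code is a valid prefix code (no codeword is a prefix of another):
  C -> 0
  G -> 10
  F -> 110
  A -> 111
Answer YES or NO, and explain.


Checking each pair (does one codeword prefix another?):
  C='0' vs G='10': no prefix
  C='0' vs F='110': no prefix
  C='0' vs A='111': no prefix
  G='10' vs C='0': no prefix
  G='10' vs F='110': no prefix
  G='10' vs A='111': no prefix
  F='110' vs C='0': no prefix
  F='110' vs G='10': no prefix
  F='110' vs A='111': no prefix
  A='111' vs C='0': no prefix
  A='111' vs G='10': no prefix
  A='111' vs F='110': no prefix
No violation found over all pairs.

YES -- this is a valid prefix code. No codeword is a prefix of any other codeword.


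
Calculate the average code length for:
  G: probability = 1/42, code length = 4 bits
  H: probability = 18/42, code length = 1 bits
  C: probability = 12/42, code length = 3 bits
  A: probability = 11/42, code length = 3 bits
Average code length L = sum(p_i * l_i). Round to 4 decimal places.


Weighted contributions p_i * l_i:
  G: (1/42) * 4 = 4/42
  H: (18/42) * 1 = 18/42
  C: (12/42) * 3 = 36/42
  A: (11/42) * 3 = 33/42
Sum = (4 + 18 + 36 + 33)/42 = 91/42

L = 91/42 = 2.1667 bits/symbol


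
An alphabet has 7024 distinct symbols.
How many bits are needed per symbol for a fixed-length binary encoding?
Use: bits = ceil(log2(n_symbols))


log2(7024) = 12.7781
Bracket: 2^12 = 4096 < 7024 <= 2^13 = 8192
So ceil(log2(7024)) = 13

bits = ceil(log2(7024)) = ceil(12.7781) = 13 bits


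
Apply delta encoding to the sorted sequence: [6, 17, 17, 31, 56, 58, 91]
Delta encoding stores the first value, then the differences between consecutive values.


First value: 6
Deltas:
  17 - 6 = 11
  17 - 17 = 0
  31 - 17 = 14
  56 - 31 = 25
  58 - 56 = 2
  91 - 58 = 33


Delta encoded: [6, 11, 0, 14, 25, 2, 33]


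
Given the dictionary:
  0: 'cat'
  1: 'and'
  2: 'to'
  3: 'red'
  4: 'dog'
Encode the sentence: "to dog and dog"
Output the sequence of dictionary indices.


Look up each word in the dictionary:
  'to' -> 2
  'dog' -> 4
  'and' -> 1
  'dog' -> 4

Encoded: [2, 4, 1, 4]


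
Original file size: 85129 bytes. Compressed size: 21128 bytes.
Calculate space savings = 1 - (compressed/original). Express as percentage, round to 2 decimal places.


ratio = compressed/original = 21128/85129 = 0.248188
savings = 1 - ratio = 1 - 0.248188 = 0.751812
as a percentage: 0.751812 * 100 = 75.18%

Space savings = 1 - 21128/85129 = 75.18%


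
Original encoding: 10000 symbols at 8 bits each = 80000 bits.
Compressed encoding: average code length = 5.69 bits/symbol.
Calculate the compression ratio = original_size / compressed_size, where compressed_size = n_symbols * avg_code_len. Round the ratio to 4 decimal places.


original_size = n_symbols * orig_bits = 10000 * 8 = 80000 bits
compressed_size = n_symbols * avg_code_len = 10000 * 5.69 = 56900.0 bits
ratio = original_size / compressed_size = 80000 / 56900.0 = 1.406

Compression ratio = 1.406


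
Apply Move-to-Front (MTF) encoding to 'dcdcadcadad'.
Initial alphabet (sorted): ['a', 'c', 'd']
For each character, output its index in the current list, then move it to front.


MTF encoding:
'd': index 2 in ['a', 'c', 'd'] -> ['d', 'a', 'c']
'c': index 2 in ['d', 'a', 'c'] -> ['c', 'd', 'a']
'd': index 1 in ['c', 'd', 'a'] -> ['d', 'c', 'a']
'c': index 1 in ['d', 'c', 'a'] -> ['c', 'd', 'a']
'a': index 2 in ['c', 'd', 'a'] -> ['a', 'c', 'd']
'd': index 2 in ['a', 'c', 'd'] -> ['d', 'a', 'c']
'c': index 2 in ['d', 'a', 'c'] -> ['c', 'd', 'a']
'a': index 2 in ['c', 'd', 'a'] -> ['a', 'c', 'd']
'd': index 2 in ['a', 'c', 'd'] -> ['d', 'a', 'c']
'a': index 1 in ['d', 'a', 'c'] -> ['a', 'd', 'c']
'd': index 1 in ['a', 'd', 'c'] -> ['d', 'a', 'c']


Output: [2, 2, 1, 1, 2, 2, 2, 2, 2, 1, 1]


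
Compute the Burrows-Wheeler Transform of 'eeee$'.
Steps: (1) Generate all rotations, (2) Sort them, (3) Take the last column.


Rotations (sorted):
  0: $eeee -> last char: e
  1: e$eee -> last char: e
  2: ee$ee -> last char: e
  3: eee$e -> last char: e
  4: eeee$ -> last char: $


BWT = eeee$


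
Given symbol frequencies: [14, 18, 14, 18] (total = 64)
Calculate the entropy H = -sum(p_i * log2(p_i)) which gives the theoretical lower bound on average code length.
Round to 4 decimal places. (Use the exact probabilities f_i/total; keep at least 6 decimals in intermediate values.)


Per-symbol terms -p_i * log2(p_i) with p_i = f_i/64:
  p = 14/64 = 0.218750: log2(p) = -2.192645, -p*log2(p) = 0.479641
  p = 18/64 = 0.281250: log2(p) = -1.830075, -p*log2(p) = 0.514709
  p = 14/64 = 0.218750: log2(p) = -2.192645, -p*log2(p) = 0.479641
  p = 18/64 = 0.281250: log2(p) = -1.830075, -p*log2(p) = 0.514709
H = 0.479641 + 0.514709 + 0.479641 + 0.514709 = 1.988700

H = 1.9887 bits/symbol


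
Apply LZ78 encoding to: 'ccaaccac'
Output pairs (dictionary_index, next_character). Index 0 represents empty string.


LZ78 encoding steps:
Dictionary: {0: ''}
Step 1: w='' (idx 0), next='c' -> output (0, 'c'), add 'c' as idx 1
Step 2: w='c' (idx 1), next='a' -> output (1, 'a'), add 'ca' as idx 2
Step 3: w='' (idx 0), next='a' -> output (0, 'a'), add 'a' as idx 3
Step 4: w='c' (idx 1), next='c' -> output (1, 'c'), add 'cc' as idx 4
Step 5: w='a' (idx 3), next='c' -> output (3, 'c'), add 'ac' as idx 5


Encoded: [(0, 'c'), (1, 'a'), (0, 'a'), (1, 'c'), (3, 'c')]


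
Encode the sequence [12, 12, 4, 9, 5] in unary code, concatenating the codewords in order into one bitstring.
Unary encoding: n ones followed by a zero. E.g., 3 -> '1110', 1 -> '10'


Encode each number as n ones followed by a terminating 0:
  12 -> 1111111111110 (13 bits)
  12 -> 1111111111110 (13 bits)
  4 -> 11110 (5 bits)
  9 -> 1111111110 (10 bits)
  5 -> 111110 (6 bits)
Total length = 13 + 13 + 5 + 10 + 6 = 47 bits.

Unary([12, 12, 4, 9, 5]) = 11111111111101111111111110111101111111110111110 (47 bits)


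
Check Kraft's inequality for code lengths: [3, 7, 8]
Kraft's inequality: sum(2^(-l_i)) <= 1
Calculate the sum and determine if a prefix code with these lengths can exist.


Sum = 2^(-3) + 2^(-7) + 2^(-8)
    = 0.125 + 0.0078125 + 0.00390625
    = 35/256 = 0.13671875
Since 0.13671875 <= 1, Kraft's inequality IS satisfied.
A prefix code with these lengths CAN exist.

Kraft sum = 0.13671875. Satisfied.


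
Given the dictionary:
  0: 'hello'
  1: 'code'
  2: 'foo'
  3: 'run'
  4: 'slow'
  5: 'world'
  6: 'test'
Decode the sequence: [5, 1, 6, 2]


Look up each index in the dictionary:
  5 -> 'world'
  1 -> 'code'
  6 -> 'test'
  2 -> 'foo'

Decoded: "world code test foo"


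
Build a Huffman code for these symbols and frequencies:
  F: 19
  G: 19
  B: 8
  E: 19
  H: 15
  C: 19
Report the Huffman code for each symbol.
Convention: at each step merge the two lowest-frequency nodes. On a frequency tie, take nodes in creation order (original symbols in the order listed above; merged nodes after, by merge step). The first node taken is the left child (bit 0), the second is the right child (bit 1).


Huffman tree construction:
Step 1: Merge B(8) + H(15) = 23
Step 2: Merge F(19) + G(19) = 38
Step 3: Merge E(19) + C(19) = 38
Step 4: Merge (B+H)(23) + (F+G)(38) = 61
Step 5: Merge (E+C)(38) + ((B+H)+(F+G))(61) = 99
Read each symbol's code off the tree from the root (left child = 0, right child = 1).

Codes:
  F: 110 (length 3)
  G: 111 (length 3)
  B: 100 (length 3)
  E: 00 (length 2)
  H: 101 (length 3)
  C: 01 (length 2)
Average code length: 259/99 = 2.6162 bits/symbol


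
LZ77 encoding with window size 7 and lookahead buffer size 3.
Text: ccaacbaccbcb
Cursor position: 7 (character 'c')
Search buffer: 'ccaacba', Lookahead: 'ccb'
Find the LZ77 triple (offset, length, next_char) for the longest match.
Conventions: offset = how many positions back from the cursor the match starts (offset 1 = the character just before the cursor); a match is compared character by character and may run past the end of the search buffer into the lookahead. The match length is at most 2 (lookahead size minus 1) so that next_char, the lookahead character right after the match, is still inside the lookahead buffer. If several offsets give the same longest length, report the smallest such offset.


Try each offset into the search buffer:
  offset=1 (pos 6, char 'a'): match length 0
  offset=2 (pos 5, char 'b'): match length 0
  offset=3 (pos 4, char 'c'): match length 1
  offset=4 (pos 3, char 'a'): match length 0
  offset=5 (pos 2, char 'a'): match length 0
  offset=6 (pos 1, char 'c'): match length 1
  offset=7 (pos 0, char 'c'): match length 2
Longest match has length 2 at offset 7.
next_char = character at position 7 + 2 = 9 -> 'b'

Best match: offset=7, length=2 (matching 'cc' starting at position 0)
LZ77 triple: (7, 2, 'b')


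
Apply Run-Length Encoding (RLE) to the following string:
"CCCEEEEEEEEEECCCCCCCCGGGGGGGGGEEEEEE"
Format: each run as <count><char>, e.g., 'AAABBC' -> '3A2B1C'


Scanning runs left to right:
  i=0: run of 'C' x 3 -> '3C'
  i=3: run of 'E' x 10 -> '10E'
  i=13: run of 'C' x 8 -> '8C'
  i=21: run of 'G' x 9 -> '9G'
  i=30: run of 'E' x 6 -> '6E'

RLE = 3C10E8C9G6E


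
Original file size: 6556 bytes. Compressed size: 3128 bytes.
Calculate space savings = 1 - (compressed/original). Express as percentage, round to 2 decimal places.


ratio = compressed/original = 3128/6556 = 0.47712
savings = 1 - ratio = 1 - 0.47712 = 0.52288
as a percentage: 0.52288 * 100 = 52.29%

Space savings = 1 - 3128/6556 = 52.29%


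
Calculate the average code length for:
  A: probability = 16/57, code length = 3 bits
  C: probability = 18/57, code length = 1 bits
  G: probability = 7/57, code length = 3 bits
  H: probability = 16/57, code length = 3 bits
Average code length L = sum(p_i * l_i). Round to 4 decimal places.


Weighted contributions p_i * l_i:
  A: (16/57) * 3 = 48/57
  C: (18/57) * 1 = 18/57
  G: (7/57) * 3 = 21/57
  H: (16/57) * 3 = 48/57
Sum = (48 + 18 + 21 + 48)/57 = 135/57

L = 135/57 = 2.3684 bits/symbol


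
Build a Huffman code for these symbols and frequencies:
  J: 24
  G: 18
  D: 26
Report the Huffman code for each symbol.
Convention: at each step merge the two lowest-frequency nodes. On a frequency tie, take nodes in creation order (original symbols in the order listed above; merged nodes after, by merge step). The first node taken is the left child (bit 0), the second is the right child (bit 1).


Huffman tree construction:
Step 1: Merge G(18) + J(24) = 42
Step 2: Merge D(26) + (G+J)(42) = 68
Read each symbol's code off the tree from the root (left child = 0, right child = 1).

Codes:
  J: 11 (length 2)
  G: 10 (length 2)
  D: 0 (length 1)
Average code length: 110/68 = 1.6176 bits/symbol


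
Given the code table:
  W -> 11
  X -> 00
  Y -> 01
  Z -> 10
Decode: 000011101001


Decoding:
00 -> X
00 -> X
11 -> W
10 -> Z
10 -> Z
01 -> Y


Result: XXWZZY


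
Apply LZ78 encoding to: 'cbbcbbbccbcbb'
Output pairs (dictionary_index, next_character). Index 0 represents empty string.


LZ78 encoding steps:
Dictionary: {0: ''}
Step 1: w='' (idx 0), next='c' -> output (0, 'c'), add 'c' as idx 1
Step 2: w='' (idx 0), next='b' -> output (0, 'b'), add 'b' as idx 2
Step 3: w='b' (idx 2), next='c' -> output (2, 'c'), add 'bc' as idx 3
Step 4: w='b' (idx 2), next='b' -> output (2, 'b'), add 'bb' as idx 4
Step 5: w='bc' (idx 3), next='c' -> output (3, 'c'), add 'bcc' as idx 5
Step 6: w='bc' (idx 3), next='b' -> output (3, 'b'), add 'bcb' as idx 6
Step 7: w='b' (idx 2), end of input -> output (2, '')


Encoded: [(0, 'c'), (0, 'b'), (2, 'c'), (2, 'b'), (3, 'c'), (3, 'b'), (2, '')]


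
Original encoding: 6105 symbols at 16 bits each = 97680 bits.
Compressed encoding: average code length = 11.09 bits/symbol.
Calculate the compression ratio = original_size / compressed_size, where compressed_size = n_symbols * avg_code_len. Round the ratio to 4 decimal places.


original_size = n_symbols * orig_bits = 6105 * 16 = 97680 bits
compressed_size = n_symbols * avg_code_len = 6105 * 11.09 = 67704.45 bits
ratio = original_size / compressed_size = 97680 / 67704.45 = 1.4427

Compression ratio = 1.4427


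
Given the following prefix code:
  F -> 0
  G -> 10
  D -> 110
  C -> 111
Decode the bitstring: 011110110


Decoding step by step:
Bits 0 -> F
Bits 111 -> C
Bits 10 -> G
Bits 110 -> D


Decoded message: FCGD


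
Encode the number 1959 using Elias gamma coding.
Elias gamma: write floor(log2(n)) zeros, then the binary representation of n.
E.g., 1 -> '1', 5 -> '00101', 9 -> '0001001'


num_bits = floor(log2(1959)) + 1 = 11
leading_zeros = num_bits - 1 = 10
binary(1959) = 11110100111

Elias gamma(1959) = '0000000000' + '11110100111' = 000000000011110100111 (21 bits)


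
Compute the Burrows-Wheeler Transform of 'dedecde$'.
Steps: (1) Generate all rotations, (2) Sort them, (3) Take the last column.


Rotations (sorted):
  0: $dedecde -> last char: e
  1: cde$dede -> last char: e
  2: de$dedec -> last char: c
  3: decde$de -> last char: e
  4: dedecde$ -> last char: $
  5: e$dedecd -> last char: d
  6: ecde$ded -> last char: d
  7: edecde$d -> last char: d


BWT = eece$ddd


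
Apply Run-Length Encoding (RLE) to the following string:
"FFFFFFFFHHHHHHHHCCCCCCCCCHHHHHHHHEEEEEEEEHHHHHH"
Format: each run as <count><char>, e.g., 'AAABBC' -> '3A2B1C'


Scanning runs left to right:
  i=0: run of 'F' x 8 -> '8F'
  i=8: run of 'H' x 8 -> '8H'
  i=16: run of 'C' x 9 -> '9C'
  i=25: run of 'H' x 8 -> '8H'
  i=33: run of 'E' x 8 -> '8E'
  i=41: run of 'H' x 6 -> '6H'

RLE = 8F8H9C8H8E6H


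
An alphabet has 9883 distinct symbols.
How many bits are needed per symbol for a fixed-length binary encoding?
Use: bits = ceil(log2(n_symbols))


log2(9883) = 13.2707
Bracket: 2^13 = 8192 < 9883 <= 2^14 = 16384
So ceil(log2(9883)) = 14

bits = ceil(log2(9883)) = ceil(13.2707) = 14 bits


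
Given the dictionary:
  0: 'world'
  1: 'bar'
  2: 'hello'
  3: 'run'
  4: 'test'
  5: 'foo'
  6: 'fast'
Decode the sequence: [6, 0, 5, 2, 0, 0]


Look up each index in the dictionary:
  6 -> 'fast'
  0 -> 'world'
  5 -> 'foo'
  2 -> 'hello'
  0 -> 'world'
  0 -> 'world'

Decoded: "fast world foo hello world world"


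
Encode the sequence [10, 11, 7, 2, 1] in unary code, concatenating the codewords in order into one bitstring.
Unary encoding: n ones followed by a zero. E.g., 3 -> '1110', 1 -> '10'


Encode each number as n ones followed by a terminating 0:
  10 -> 11111111110 (11 bits)
  11 -> 111111111110 (12 bits)
  7 -> 11111110 (8 bits)
  2 -> 110 (3 bits)
  1 -> 10 (2 bits)
Total length = 11 + 12 + 8 + 3 + 2 = 36 bits.

Unary([10, 11, 7, 2, 1]) = 111111111101111111111101111111011010 (36 bits)


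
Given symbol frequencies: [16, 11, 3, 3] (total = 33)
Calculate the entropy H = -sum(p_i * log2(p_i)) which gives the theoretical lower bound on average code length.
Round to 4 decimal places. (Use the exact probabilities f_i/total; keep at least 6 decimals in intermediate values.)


Per-symbol terms -p_i * log2(p_i) with p_i = f_i/33:
  p = 16/33 = 0.484848: log2(p) = -1.044394, -p*log2(p) = 0.506373
  p = 11/33 = 0.333333: log2(p) = -1.584963, -p*log2(p) = 0.528321
  p = 3/33 = 0.090909: log2(p) = -3.459432, -p*log2(p) = 0.314494
  p = 3/33 = 0.090909: log2(p) = -3.459432, -p*log2(p) = 0.314494
H = 0.506373 + 0.528321 + 0.314494 + 0.314494 = 1.663682

H = 1.6637 bits/symbol


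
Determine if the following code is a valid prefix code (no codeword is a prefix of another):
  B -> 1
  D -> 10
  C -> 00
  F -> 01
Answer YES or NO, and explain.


Checking each pair (does one codeword prefix another?):
  B='1' vs D='10': prefix -- VIOLATION

NO -- this is NOT a valid prefix code. B (1) is a prefix of D (10).


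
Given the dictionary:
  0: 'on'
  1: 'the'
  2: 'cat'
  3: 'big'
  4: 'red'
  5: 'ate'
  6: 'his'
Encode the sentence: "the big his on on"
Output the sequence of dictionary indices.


Look up each word in the dictionary:
  'the' -> 1
  'big' -> 3
  'his' -> 6
  'on' -> 0
  'on' -> 0

Encoded: [1, 3, 6, 0, 0]


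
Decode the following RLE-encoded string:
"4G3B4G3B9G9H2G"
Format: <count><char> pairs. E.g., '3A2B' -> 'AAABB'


Expanding each <count><char> pair:
  4G -> 'GGGG'
  3B -> 'BBB'
  4G -> 'GGGG'
  3B -> 'BBB'
  9G -> 'GGGGGGGGG'
  9H -> 'HHHHHHHHH'
  2G -> 'GG'

Decoded = GGGGBBBGGGGBBBGGGGGGGGGHHHHHHHHHGG


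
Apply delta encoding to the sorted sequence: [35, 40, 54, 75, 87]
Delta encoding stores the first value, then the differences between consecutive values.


First value: 35
Deltas:
  40 - 35 = 5
  54 - 40 = 14
  75 - 54 = 21
  87 - 75 = 12


Delta encoded: [35, 5, 14, 21, 12]


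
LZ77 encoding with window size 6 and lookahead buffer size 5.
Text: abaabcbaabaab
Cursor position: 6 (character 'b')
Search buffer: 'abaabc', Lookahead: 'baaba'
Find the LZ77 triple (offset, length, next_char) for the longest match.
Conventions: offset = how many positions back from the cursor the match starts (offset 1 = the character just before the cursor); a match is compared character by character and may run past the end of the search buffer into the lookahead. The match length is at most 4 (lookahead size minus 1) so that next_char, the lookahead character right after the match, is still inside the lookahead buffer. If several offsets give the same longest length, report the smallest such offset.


Try each offset into the search buffer:
  offset=1 (pos 5, char 'c'): match length 0
  offset=2 (pos 4, char 'b'): match length 1
  offset=3 (pos 3, char 'a'): match length 0
  offset=4 (pos 2, char 'a'): match length 0
  offset=5 (pos 1, char 'b'): match length 4
  offset=6 (pos 0, char 'a'): match length 0
Longest match has length 4 at offset 5.
next_char = character at position 6 + 4 = 10 -> 'a'

Best match: offset=5, length=4 (matching 'baab' starting at position 1)
LZ77 triple: (5, 4, 'a')


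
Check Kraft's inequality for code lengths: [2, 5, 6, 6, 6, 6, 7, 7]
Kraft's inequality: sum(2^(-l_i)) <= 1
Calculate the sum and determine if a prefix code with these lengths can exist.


Sum = 2^(-2) + 2^(-5) + 2^(-6) + 2^(-6) + 2^(-6) + 2^(-6) + 2^(-7) + 2^(-7)
    = 0.25 + 0.03125 + 0.015625 + 0.015625 + 0.015625 + 0.015625 + 0.0078125 + 0.0078125
    = 46/128 = 0.359375
Since 0.359375 <= 1, Kraft's inequality IS satisfied.
A prefix code with these lengths CAN exist.

Kraft sum = 0.359375. Satisfied.


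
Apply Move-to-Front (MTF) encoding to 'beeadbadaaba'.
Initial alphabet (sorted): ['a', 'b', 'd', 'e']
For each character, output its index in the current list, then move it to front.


MTF encoding:
'b': index 1 in ['a', 'b', 'd', 'e'] -> ['b', 'a', 'd', 'e']
'e': index 3 in ['b', 'a', 'd', 'e'] -> ['e', 'b', 'a', 'd']
'e': index 0 in ['e', 'b', 'a', 'd'] -> ['e', 'b', 'a', 'd']
'a': index 2 in ['e', 'b', 'a', 'd'] -> ['a', 'e', 'b', 'd']
'd': index 3 in ['a', 'e', 'b', 'd'] -> ['d', 'a', 'e', 'b']
'b': index 3 in ['d', 'a', 'e', 'b'] -> ['b', 'd', 'a', 'e']
'a': index 2 in ['b', 'd', 'a', 'e'] -> ['a', 'b', 'd', 'e']
'd': index 2 in ['a', 'b', 'd', 'e'] -> ['d', 'a', 'b', 'e']
'a': index 1 in ['d', 'a', 'b', 'e'] -> ['a', 'd', 'b', 'e']
'a': index 0 in ['a', 'd', 'b', 'e'] -> ['a', 'd', 'b', 'e']
'b': index 2 in ['a', 'd', 'b', 'e'] -> ['b', 'a', 'd', 'e']
'a': index 1 in ['b', 'a', 'd', 'e'] -> ['a', 'b', 'd', 'e']


Output: [1, 3, 0, 2, 3, 3, 2, 2, 1, 0, 2, 1]
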